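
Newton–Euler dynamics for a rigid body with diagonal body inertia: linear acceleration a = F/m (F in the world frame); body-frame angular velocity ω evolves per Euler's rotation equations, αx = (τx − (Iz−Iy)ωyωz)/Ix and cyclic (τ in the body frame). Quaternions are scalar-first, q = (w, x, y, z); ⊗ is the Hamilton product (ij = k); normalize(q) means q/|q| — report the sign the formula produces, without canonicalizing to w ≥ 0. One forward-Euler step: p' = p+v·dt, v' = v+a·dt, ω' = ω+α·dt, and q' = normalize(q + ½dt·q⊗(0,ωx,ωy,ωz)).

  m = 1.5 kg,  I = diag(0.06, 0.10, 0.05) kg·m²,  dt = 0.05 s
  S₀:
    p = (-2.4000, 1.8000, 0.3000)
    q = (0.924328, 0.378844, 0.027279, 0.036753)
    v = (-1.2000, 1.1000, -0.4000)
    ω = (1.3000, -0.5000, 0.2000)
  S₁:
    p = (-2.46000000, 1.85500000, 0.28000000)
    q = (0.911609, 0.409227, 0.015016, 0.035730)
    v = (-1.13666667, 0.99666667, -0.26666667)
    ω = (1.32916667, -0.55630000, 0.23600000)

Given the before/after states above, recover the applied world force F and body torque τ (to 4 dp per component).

Δv = v₁−v₀ = (0.06333333, -0.10333333, 0.13333333)
applied force F = (1.9000, -3.1000, 4.0000)
Δω = ω₁−ω₀ = (0.02916667, -0.05630000, 0.03600000)
ω₀×(Iω₀) = (0.0050, 0.0026, -0.0260)
τ = I·(Δω/dt) + ω₀×(Iω₀) = (0.0400, -0.1100, 0.0100)

F = (1.9000, -3.1000, 4.0000)
τ = (0.0400, -0.1100, 0.0100)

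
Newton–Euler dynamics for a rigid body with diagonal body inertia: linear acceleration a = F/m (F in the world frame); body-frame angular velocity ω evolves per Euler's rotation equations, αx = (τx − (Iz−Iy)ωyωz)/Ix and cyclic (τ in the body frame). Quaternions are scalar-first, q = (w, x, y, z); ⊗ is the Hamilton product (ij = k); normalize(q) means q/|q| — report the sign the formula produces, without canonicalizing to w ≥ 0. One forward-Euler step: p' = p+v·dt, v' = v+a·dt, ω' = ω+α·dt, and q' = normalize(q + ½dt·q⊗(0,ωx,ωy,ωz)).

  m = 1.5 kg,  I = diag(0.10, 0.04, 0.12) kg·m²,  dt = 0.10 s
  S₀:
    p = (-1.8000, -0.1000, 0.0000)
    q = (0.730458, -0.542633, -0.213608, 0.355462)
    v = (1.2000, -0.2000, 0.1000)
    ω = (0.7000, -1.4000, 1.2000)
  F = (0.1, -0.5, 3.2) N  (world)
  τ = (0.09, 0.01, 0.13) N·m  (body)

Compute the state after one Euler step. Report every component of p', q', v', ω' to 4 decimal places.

a = F/m = (0.0667, -0.3333, 2.1333)
p' = p + v·dt = (-1.6800, -0.1200, 0.0100)
v + (F/m)dt = (1.2067, -0.2333, 0.3133)
precession coupling ω×(Iω) = (-0.1344, -0.0168, 0.0588)
α = I⁻¹(τ − ω×Iω) = (2.2440, 0.6700, 0.5933)
new body rate ω' = (0.9244, -1.3330, 1.2593)
q⊗(0,ω) = (-0.3457625, 0.7526378, -0.1226582, 1.7857614)
updated quaternion q' = (0.7097, -0.5026, -0.2187, 0.4426)

p' = (-1.6800, -0.1200, 0.0100)
q' = (0.7097, -0.5026, -0.2187, 0.4426)
v' = (1.2067, -0.2333, 0.3133)
ω' = (0.9244, -1.3330, 1.2593)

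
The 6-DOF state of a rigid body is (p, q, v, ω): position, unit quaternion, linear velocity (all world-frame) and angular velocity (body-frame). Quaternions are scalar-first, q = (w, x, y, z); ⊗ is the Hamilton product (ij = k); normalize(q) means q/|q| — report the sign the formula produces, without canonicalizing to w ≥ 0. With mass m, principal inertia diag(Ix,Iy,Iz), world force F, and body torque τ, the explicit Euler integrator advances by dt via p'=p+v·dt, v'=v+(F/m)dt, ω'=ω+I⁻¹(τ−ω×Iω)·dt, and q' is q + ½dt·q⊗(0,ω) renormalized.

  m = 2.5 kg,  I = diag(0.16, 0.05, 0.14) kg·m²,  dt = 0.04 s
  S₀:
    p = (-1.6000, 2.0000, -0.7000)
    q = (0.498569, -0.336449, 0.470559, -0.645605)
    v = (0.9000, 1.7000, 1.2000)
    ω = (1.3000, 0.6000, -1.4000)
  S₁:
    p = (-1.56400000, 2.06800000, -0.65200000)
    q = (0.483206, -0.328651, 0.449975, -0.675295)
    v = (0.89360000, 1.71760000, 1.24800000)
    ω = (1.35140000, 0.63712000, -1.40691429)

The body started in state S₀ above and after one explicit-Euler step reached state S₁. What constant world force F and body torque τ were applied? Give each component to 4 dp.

F = (-0.4000, 1.1000, 3.0000)
τ = (0.1300, 0.0100, -0.1100)

ω₁ − ω₀ = (0.05140000, 0.03712000, -0.00691429)
ω₀×(Iω₀) = (-0.0756, -0.0364, -0.0858)
I·α + gyro = (0.1300, 0.0100, -0.1100)
velocity change Δv = (-0.00640000, 0.01760000, 0.04800000)
applied force F = (-0.4000, 1.1000, 3.0000)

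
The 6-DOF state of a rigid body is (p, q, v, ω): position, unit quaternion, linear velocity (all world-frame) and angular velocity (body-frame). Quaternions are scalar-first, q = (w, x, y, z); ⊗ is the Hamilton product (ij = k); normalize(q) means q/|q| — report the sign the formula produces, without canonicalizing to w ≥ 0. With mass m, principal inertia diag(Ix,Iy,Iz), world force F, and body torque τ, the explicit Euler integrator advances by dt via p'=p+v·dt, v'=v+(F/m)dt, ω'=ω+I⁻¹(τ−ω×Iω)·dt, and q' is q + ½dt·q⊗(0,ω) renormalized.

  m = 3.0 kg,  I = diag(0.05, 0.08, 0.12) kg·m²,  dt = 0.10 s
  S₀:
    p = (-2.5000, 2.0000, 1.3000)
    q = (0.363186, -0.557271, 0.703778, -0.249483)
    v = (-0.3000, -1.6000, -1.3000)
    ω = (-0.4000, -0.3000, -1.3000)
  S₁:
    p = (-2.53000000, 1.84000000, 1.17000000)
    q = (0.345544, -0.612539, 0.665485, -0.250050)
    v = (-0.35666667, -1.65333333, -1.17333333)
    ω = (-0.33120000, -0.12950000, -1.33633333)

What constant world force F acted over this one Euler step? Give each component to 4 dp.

F = (-1.7000, -1.6000, 3.8000)

v₁ − v₀ = (-0.05666667, -0.05333333, 0.12666667)
m·(v₁−v₀)/dt = (-1.7000, -1.6000, 3.8000)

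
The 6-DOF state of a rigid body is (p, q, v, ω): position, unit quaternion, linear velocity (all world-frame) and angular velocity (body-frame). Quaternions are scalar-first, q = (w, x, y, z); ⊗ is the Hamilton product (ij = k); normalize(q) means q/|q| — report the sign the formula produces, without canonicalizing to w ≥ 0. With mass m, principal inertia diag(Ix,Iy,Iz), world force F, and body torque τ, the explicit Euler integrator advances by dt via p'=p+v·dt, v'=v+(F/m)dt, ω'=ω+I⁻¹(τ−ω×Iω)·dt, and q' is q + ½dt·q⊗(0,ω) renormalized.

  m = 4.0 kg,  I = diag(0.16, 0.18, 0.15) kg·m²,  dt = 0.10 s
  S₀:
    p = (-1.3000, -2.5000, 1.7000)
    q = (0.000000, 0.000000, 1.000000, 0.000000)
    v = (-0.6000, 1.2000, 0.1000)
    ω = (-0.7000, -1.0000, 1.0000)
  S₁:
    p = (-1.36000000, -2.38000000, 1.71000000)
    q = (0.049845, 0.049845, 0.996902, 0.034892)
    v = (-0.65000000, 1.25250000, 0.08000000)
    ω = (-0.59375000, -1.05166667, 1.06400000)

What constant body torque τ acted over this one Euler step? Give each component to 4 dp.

ω₁ − ω₀ = (0.10625000, -0.05166667, 0.06400000)
applied torque τ = (0.2000, -0.1000, 0.1100)

τ = (0.2000, -0.1000, 0.1100)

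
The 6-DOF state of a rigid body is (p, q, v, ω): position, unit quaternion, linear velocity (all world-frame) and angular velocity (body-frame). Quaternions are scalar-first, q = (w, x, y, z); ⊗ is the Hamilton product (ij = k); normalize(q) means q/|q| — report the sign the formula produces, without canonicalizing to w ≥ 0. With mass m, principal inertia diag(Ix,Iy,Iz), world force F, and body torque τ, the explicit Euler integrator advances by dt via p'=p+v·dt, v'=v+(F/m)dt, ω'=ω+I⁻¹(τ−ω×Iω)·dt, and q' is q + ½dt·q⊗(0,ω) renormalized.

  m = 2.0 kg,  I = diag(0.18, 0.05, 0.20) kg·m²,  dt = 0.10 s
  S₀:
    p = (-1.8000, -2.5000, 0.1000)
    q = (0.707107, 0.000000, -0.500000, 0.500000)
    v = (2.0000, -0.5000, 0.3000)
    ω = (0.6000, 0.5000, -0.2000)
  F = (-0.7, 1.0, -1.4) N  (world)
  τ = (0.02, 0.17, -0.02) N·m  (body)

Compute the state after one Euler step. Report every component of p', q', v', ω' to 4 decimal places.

a = (-0.3500, 0.5000, -0.7000)
new position p' = (-1.6000, -2.5500, 0.1300)
new velocity v' = (1.9650, -0.4500, 0.2300)
precession coupling ω×(Iω) = (-0.0150, 0.0024, -0.0390)
(τ − ω×Iω)/I = (0.1944, 3.3520, 0.0950)
new body rate ω' = (0.6194, 0.8352, -0.1905)
q⊗(0,ω) = (0.3500000, 0.2742642, 0.6535535, 0.1585786)
q + ½dt·q⊗(0,ω), renormalized = (0.7240, 0.0137, -0.4669, 0.5075)

p' = (-1.6000, -2.5500, 0.1300)
q' = (0.7240, 0.0137, -0.4669, 0.5075)
v' = (1.9650, -0.4500, 0.2300)
ω' = (0.6194, 0.8352, -0.1905)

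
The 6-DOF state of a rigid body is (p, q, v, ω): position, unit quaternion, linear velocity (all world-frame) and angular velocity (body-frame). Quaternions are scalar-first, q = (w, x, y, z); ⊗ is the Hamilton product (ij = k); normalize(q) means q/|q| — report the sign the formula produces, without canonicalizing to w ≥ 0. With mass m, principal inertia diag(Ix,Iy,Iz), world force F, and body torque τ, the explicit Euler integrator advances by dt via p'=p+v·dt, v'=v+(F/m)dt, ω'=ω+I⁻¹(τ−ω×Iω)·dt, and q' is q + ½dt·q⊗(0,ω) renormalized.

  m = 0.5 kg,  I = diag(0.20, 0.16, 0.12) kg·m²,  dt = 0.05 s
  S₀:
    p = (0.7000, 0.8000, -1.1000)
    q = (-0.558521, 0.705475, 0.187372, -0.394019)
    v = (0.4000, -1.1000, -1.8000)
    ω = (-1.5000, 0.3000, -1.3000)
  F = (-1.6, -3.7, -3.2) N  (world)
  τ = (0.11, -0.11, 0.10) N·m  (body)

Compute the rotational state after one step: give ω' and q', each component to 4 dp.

ω' = (-1.4764, 0.2169, -1.2658)
q' = (-0.5456, 0.7224, 0.2206, -0.3631)

gyro term ω×Iω = (0.0156, 0.1560, 0.0180)
angular accel α = (0.4720, -1.6625, 0.6833)
ω' = ω + α·dt = (-1.4764, 0.2169, -1.2658)
2q̇ = q⊗(0,ω) = (0.4897762, 0.7124036, 1.3405897, 1.2187778)
q' = normalize(q + ½dt·q⊗(0,ω)) = (-0.5456, 0.7224, 0.2206, -0.3631)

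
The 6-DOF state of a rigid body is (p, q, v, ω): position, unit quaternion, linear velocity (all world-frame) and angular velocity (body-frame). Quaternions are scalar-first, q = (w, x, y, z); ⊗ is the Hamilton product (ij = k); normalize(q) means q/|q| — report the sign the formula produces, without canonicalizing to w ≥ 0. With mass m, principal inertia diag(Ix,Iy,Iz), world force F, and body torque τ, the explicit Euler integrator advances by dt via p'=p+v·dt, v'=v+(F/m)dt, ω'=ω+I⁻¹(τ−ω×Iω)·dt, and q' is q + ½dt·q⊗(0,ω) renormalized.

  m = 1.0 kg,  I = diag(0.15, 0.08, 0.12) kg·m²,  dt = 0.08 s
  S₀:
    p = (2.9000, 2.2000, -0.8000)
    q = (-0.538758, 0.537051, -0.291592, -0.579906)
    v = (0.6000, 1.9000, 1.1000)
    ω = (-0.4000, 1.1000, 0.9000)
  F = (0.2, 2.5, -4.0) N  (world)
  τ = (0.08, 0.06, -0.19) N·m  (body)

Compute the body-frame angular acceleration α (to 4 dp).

precession coupling ω×(Iω) = (0.0396, -0.0108, 0.0308)
angular accel α = (0.2693, 0.8850, -1.8400)

α = (0.2693, 0.8850, -1.8400)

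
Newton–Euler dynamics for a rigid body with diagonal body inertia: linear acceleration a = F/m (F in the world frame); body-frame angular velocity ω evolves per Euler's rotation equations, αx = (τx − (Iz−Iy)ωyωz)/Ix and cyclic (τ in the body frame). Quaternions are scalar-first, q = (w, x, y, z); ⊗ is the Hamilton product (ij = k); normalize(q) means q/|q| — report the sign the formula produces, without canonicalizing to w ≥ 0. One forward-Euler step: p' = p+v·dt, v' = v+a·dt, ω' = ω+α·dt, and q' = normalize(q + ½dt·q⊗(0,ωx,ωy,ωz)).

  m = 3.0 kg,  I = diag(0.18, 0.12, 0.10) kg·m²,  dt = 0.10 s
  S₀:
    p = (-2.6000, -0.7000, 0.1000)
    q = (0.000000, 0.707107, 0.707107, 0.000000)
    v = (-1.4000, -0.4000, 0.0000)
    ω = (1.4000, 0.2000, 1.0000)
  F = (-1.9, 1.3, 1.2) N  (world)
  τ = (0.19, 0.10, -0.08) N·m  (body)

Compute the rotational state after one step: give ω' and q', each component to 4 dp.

ω' = (1.5078, 0.1900, 0.9368)
q' = (-0.0564, 0.7397, 0.6692, -0.0423)

α = I⁻¹(τ − ω×Iω) = (1.0778, -0.1000, -0.6320)
ω' = ω + α·dt = (1.5078, 0.1900, 0.9368)
2q̇ = q⊗(0,ω) = (-1.1313712, 0.7071070, -0.7071070, -0.8485284)
updated quaternion q' = (-0.0564, 0.7397, 0.6692, -0.0423)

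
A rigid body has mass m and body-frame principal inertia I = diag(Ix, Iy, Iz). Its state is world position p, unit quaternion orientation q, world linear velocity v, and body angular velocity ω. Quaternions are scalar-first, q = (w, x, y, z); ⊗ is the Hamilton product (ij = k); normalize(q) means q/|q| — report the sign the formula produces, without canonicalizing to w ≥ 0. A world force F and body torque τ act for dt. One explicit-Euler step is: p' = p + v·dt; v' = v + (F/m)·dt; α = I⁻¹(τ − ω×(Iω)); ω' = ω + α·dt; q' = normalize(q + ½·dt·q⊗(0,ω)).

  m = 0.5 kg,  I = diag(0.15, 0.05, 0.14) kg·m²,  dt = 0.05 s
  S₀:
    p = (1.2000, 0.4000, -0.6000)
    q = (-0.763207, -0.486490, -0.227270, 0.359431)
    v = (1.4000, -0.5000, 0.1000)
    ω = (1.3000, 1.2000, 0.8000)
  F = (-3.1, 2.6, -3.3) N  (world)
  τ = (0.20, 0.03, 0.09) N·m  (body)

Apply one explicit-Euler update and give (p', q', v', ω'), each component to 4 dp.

p' = (1.2700, 0.3750, -0.5950)
q' = (-0.7469, -0.5260, -0.2285, 0.3366)
v' = (1.0900, -0.2400, -0.2300)
ω' = (1.3379, 1.2196, 0.8879)

a = F/m = (-6.2000, 5.2000, -6.6000)
p' = p + v·dt = (1.2700, 0.3750, -0.5950)
v + (F/m)dt = (1.0900, -0.2400, -0.2300)
(τ − ω×Iω)/I = (0.7573, 0.3920, 1.7571)
new body rate ω' = (1.3379, 1.2196, 0.8879)
q⊗(0,ω) = (0.6176162, -1.6053023, -0.0593961, -0.8989026)
q' = normalize(q + ½dt·q⊗(0,ω)) = (-0.7469, -0.5260, -0.2285, 0.3366)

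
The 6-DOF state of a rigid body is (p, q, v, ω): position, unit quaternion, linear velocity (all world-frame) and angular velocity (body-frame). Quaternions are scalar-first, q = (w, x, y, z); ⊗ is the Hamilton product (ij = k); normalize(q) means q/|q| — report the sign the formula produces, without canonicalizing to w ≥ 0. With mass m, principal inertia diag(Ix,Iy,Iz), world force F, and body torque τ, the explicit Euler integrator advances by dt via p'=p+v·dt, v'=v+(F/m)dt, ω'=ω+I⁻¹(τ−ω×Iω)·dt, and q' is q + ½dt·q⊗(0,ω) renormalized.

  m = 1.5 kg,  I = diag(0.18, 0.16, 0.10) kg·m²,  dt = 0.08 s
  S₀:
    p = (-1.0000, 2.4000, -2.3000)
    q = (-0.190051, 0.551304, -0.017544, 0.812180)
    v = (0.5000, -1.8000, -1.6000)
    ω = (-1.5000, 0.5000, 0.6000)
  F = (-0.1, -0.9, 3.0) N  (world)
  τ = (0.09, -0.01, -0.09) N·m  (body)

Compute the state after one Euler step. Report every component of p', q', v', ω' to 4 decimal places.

linear accel F/m = (-0.0667, -0.6000, 2.0000)
new position p' = (-0.9600, 2.2560, -2.4280)
v' = v + a·dt = (0.4947, -1.8480, -1.4400)
gyro term ω×Iω = (-0.0180, -0.0720, 0.0150)
(τ − ω×Iω)/I = (0.6000, 0.3875, -1.0500)
ω + α·dt = (-1.4520, 0.5310, 0.5160)
2q̇ = q⊗(0,ω) = (0.3484200, -0.1315399, -1.6440779, 0.1353054)
q + ½dt·q⊗(0,ω), renormalized = (-0.1757, 0.5448, -0.0831, 0.8157)

p' = (-0.9600, 2.2560, -2.4280)
q' = (-0.1757, 0.5448, -0.0831, 0.8157)
v' = (0.4947, -1.8480, -1.4400)
ω' = (-1.4520, 0.5310, 0.5160)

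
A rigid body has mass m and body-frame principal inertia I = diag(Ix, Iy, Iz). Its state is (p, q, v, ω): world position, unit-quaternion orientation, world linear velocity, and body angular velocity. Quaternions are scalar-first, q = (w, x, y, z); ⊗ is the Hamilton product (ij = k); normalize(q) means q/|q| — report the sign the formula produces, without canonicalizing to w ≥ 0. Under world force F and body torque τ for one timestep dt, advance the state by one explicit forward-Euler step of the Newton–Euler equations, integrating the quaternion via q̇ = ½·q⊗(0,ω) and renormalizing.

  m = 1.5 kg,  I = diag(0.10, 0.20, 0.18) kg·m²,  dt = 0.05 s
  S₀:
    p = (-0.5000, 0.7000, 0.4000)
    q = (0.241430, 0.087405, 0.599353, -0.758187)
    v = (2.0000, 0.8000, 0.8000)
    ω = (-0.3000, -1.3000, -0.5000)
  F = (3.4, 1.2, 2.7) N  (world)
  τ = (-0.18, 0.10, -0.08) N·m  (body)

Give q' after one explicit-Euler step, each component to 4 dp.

q⊗(0,ω) = (0.4262869, -1.3577486, -0.0427004, -0.0545356)
q' = normalize(q + ½dt·q⊗(0,ω)) = (0.2519, 0.0534, 0.5979, -0.7591)

q' = (0.2519, 0.0534, 0.5979, -0.7591)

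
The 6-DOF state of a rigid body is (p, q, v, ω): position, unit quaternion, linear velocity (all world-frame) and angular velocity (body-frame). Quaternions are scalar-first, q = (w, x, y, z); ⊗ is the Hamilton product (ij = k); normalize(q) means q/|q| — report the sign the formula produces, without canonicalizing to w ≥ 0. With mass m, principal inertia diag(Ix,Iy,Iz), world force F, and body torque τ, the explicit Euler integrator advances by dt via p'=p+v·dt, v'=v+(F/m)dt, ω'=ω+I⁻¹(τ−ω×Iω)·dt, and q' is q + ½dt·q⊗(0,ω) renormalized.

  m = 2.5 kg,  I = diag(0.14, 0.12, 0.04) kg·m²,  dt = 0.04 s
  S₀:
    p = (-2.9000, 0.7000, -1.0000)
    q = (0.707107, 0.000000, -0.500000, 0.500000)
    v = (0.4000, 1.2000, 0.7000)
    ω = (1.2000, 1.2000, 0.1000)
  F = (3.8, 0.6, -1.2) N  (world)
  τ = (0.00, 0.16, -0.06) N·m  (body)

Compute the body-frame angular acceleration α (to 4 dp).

gyro term ω×Iω = (-0.0096, 0.0120, -0.0288)
angular accel α = (0.0686, 1.2333, -0.7800)

α = (0.0686, 1.2333, -0.7800)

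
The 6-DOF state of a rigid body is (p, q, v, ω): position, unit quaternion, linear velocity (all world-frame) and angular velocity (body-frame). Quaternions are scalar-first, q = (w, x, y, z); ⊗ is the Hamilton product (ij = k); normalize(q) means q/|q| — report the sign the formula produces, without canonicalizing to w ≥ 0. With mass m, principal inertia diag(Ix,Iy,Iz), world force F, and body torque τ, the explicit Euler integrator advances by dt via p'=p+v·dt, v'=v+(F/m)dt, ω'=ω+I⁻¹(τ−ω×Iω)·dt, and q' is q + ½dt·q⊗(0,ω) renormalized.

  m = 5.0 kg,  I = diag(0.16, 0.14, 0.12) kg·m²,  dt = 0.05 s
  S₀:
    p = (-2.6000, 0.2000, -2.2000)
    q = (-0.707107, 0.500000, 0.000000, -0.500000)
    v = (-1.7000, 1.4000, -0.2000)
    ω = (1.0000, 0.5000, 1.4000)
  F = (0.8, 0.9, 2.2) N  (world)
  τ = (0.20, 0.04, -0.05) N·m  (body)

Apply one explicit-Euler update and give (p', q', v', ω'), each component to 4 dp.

p' = (-2.6850, 0.2700, -2.2100)
q' = (-0.7014, 0.4881, -0.0388, -0.5180)
v' = (-1.6920, 1.4090, -0.1780)
ω' = (1.0669, 0.4943, 1.3833)

gyro term ω×Iω = (-0.0140, 0.0560, -0.0100)
α = I⁻¹(τ − ω×Iω) = (1.3375, -0.1143, -0.3333)
ω + α·dt = (1.0669, 0.4943, 1.3833)
2q̇ = q⊗(0,ω) = (0.2000000, -0.4571070, -1.5535535, -0.7399498)
q' = normalize(q + ½dt·q⊗(0,ω)) = (-0.7014, 0.4881, -0.0388, -0.5180)
linear accel F/m = (0.1600, 0.1800, 0.4400)
new position p' = (-2.6850, 0.2700, -2.2100)
v' = v + a·dt = (-1.6920, 1.4090, -0.1780)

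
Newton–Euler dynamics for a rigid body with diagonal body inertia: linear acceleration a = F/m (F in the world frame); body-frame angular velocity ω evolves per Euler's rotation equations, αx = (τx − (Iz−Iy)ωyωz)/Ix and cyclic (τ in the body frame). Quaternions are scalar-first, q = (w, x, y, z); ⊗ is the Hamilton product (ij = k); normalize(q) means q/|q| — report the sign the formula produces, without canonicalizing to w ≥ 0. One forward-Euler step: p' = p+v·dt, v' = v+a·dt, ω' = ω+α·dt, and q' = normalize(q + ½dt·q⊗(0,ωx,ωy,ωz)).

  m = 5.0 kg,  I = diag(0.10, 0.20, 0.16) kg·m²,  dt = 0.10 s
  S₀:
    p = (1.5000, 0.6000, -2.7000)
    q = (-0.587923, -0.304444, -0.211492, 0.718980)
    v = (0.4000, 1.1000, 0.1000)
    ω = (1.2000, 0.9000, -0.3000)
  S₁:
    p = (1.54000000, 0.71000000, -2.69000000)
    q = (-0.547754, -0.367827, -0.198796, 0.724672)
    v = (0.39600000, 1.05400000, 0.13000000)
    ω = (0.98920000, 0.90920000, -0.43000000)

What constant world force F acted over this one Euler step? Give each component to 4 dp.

F = (-0.2000, -2.3000, 1.5000)

Δv = v₁−v₀ = (-0.00400000, -0.04600000, 0.03000000)
F = m·Δv/dt = (-0.2000, -2.3000, 1.5000)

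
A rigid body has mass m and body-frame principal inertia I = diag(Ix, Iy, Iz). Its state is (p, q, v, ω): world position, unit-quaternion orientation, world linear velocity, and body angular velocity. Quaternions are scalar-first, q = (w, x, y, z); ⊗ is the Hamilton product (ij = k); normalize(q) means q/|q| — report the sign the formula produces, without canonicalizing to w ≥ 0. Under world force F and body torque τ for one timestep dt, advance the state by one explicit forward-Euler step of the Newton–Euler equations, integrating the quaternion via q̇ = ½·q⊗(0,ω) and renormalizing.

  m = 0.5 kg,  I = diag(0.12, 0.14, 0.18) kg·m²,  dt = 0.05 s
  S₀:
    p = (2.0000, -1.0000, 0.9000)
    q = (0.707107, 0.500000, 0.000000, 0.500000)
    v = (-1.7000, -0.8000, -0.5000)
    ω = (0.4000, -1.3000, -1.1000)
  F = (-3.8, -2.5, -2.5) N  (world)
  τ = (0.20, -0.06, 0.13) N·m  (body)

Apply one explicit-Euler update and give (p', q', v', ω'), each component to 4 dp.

p + v·dt = (1.9150, -1.0400, 0.8750)
new velocity v' = (-2.0800, -1.0500, -0.7500)
precession coupling ω×(Iω) = (0.0572, 0.0264, -0.0104)
angular accel α = (1.1900, -0.6171, 0.7800)
ω + α·dt = (0.4595, -1.3309, -1.0610)
Hamilton product q⊗(0,ω) = (0.3500000, 0.9328428, -0.1692391, -1.4278177)
updated quaternion q' = (0.7152, 0.5228, -0.0042, 0.4639)

p' = (1.9150, -1.0400, 0.8750)
q' = (0.7152, 0.5228, -0.0042, 0.4639)
v' = (-2.0800, -1.0500, -0.7500)
ω' = (0.4595, -1.3309, -1.0610)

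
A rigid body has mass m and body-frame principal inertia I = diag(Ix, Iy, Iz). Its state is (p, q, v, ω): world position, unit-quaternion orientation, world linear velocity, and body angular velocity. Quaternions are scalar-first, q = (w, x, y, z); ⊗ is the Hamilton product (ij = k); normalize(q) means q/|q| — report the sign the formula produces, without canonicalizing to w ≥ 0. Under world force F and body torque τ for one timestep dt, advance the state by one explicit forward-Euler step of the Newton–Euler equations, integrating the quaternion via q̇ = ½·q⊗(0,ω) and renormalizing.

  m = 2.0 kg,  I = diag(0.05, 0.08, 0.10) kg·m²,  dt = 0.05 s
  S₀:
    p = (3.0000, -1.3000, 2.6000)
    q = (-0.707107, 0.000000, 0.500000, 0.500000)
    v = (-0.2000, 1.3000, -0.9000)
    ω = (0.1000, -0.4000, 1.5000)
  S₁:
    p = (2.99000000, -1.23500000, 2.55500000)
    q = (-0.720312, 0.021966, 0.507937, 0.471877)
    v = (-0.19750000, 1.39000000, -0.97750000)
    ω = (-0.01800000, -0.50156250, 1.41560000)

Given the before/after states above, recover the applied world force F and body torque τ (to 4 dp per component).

ω₁ − ω₀ = (-0.11800000, -0.10156250, -0.08440000)
applied torque τ = (-0.1300, -0.1700, -0.1700)
v₁ − v₀ = (0.00250000, 0.09000000, -0.07750000)
m·(v₁−v₀)/dt = (0.1000, 3.6000, -3.1000)

F = (0.1000, 3.6000, -3.1000)
τ = (-0.1300, -0.1700, -0.1700)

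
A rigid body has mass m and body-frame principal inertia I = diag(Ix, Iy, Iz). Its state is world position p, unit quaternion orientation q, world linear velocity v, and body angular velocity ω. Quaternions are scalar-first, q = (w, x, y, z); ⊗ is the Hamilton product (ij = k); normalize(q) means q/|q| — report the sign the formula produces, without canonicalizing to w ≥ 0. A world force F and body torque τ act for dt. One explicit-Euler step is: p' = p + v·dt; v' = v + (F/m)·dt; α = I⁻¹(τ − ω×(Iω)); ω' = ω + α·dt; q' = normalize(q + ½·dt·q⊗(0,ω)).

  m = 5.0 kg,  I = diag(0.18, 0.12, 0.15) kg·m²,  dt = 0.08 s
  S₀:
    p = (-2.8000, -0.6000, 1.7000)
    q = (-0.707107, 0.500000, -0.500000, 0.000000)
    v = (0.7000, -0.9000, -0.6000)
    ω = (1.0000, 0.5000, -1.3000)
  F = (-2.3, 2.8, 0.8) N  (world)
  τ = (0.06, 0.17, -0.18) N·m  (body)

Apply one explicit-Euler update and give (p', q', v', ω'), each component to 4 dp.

precession coupling ω×(Iω) = (-0.0195, -0.0390, -0.0300)
(τ − ω×Iω)/I = (0.4417, 1.7417, -1.0000)
ω' = ω + α·dt = (1.0353, 0.6393, -1.3800)
Hamilton product q⊗(0,ω) = (-0.2500000, -0.0571070, 0.2964465, 1.6692391)
q' = normalize(q + ½dt·q⊗(0,ω)) = (-0.7154, 0.4965, -0.4870, 0.0666)
new position p' = (-2.7440, -0.6720, 1.6520)
v' = v + a·dt = (0.6632, -0.8552, -0.5872)

p' = (-2.7440, -0.6720, 1.6520)
q' = (-0.7154, 0.4965, -0.4870, 0.0666)
v' = (0.6632, -0.8552, -0.5872)
ω' = (1.0353, 0.6393, -1.3800)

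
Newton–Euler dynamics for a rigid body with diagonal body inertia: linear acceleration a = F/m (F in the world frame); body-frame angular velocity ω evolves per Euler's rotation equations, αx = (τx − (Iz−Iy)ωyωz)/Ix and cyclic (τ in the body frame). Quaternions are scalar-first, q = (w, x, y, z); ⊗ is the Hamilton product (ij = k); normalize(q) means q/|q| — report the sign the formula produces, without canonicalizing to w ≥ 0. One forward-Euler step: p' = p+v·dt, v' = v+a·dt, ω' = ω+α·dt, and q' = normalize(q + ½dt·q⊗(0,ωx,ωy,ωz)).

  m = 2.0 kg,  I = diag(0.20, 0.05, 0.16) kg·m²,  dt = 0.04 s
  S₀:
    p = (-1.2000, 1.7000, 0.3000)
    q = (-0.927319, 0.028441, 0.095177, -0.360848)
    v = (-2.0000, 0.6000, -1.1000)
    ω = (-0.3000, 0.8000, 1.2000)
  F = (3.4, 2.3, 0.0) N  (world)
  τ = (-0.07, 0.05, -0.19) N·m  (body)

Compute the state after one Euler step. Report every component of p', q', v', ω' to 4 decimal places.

p' = (-1.2800, 1.7240, 0.2560)
q' = (-0.9196, 0.0420, 0.0818, -0.3819)
v' = (-1.9320, 0.6460, -1.1000)
ω' = (-0.3351, 0.8515, 1.1435)

precession coupling ω×(Iω) = (0.1056, -0.0144, 0.0360)
(τ − ω×Iω)/I = (-0.8780, 1.2880, -1.4125)
new body rate ω' = (-0.3351, 0.8515, 1.1435)
2q̇ = q⊗(0,ω) = (0.3654083, 0.6810865, -0.6677300, -1.0614769)
q + ½dt·q⊗(0,ω), renormalized = (-0.9196, 0.0420, 0.0818, -0.3819)
p + v·dt = (-1.2800, 1.7240, 0.2560)
v' = v + a·dt = (-1.9320, 0.6460, -1.1000)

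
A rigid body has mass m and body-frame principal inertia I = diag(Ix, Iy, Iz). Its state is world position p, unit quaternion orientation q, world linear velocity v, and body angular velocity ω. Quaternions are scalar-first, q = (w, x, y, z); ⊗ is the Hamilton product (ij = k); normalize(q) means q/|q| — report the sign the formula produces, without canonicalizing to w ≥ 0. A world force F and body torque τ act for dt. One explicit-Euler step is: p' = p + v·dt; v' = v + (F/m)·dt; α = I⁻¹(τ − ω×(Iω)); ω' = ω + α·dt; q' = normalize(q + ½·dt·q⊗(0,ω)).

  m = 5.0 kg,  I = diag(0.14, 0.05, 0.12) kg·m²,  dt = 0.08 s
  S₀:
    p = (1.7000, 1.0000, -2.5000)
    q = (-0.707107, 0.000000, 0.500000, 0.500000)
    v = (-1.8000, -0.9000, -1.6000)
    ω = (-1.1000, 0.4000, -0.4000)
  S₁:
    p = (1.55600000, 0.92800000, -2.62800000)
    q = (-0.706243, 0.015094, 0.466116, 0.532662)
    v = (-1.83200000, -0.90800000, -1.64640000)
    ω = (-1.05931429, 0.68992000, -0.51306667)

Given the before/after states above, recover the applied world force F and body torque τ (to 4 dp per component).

F = (-2.0000, -0.5000, -2.9000)
τ = (0.0600, 0.1900, -0.1300)

Δv = v₁−v₀ = (-0.03200000, -0.00800000, -0.04640000)
applied force F = (-2.0000, -0.5000, -2.9000)
ω₁ − ω₀ = (0.04068571, 0.28992000, -0.11306667)
gyro term ω₀×Iω₀ = (-0.0112, 0.0088, 0.0396)
I·α + gyro = (0.0600, 0.1900, -0.1300)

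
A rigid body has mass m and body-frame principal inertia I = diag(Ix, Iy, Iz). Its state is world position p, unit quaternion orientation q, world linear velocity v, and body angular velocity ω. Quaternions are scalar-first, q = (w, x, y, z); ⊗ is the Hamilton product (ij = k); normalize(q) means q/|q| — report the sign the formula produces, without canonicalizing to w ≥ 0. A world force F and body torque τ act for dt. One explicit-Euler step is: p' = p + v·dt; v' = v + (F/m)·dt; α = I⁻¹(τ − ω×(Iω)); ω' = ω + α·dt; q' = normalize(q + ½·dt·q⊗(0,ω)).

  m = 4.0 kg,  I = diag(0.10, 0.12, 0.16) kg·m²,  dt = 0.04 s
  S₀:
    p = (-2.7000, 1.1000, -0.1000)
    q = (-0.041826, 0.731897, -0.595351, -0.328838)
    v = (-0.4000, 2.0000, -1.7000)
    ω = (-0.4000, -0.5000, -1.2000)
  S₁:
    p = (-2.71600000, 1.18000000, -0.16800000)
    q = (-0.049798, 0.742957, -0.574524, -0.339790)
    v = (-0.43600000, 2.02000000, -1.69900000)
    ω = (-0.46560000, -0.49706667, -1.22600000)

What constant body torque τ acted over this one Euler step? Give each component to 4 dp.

τ = (-0.1400, -0.0200, -0.1000)

rate change Δω = (-0.06560000, 0.00293333, -0.02600000)
precession coupling = (0.0240, -0.0288, 0.0040)
τ = I·(Δω/dt) + ω₀×(Iω₀) = (-0.1400, -0.0200, -0.1000)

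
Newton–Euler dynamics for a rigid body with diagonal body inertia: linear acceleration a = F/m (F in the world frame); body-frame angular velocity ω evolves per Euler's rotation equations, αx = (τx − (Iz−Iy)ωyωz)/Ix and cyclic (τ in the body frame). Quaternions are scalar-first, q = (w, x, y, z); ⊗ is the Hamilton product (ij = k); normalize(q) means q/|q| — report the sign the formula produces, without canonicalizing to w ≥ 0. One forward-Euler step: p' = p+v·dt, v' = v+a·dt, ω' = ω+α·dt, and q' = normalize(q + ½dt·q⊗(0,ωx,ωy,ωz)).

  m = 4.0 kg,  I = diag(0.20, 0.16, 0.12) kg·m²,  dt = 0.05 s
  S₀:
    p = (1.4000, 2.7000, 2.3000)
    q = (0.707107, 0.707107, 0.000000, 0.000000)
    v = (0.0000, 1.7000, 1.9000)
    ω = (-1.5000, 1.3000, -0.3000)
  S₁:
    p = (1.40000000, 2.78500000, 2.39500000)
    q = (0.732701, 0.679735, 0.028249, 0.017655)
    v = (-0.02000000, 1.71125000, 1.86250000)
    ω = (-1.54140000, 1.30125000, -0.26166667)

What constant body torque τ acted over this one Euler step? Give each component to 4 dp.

τ = (-0.1500, 0.0400, 0.1700)

ω₁ − ω₀ = (-0.04140000, 0.00125000, 0.03833333)
I·α + gyro = (-0.1500, 0.0400, 0.1700)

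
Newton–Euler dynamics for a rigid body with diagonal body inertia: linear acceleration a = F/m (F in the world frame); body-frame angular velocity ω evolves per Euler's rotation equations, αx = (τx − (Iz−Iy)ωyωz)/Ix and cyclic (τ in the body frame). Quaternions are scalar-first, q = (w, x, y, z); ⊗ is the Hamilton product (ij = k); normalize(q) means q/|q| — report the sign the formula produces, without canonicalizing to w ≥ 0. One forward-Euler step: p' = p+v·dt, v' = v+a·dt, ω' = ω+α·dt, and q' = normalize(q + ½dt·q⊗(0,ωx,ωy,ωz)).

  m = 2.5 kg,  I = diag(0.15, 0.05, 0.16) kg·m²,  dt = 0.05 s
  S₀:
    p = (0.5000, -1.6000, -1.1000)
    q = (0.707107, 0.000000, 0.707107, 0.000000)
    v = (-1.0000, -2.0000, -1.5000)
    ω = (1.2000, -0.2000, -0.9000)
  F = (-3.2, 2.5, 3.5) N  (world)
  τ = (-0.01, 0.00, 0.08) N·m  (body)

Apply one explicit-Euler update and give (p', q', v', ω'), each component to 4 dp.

p' = p + v·dt = (0.4500, -1.7000, -1.1750)
new velocity v' = (-1.0640, -1.9500, -1.4300)
ω×(Iω) gyroscopic = (0.0198, 0.0108, 0.0240)
α = I⁻¹(τ − ω×Iω) = (-0.1987, -0.2160, 0.3500)
new body rate ω' = (1.1901, -0.2108, -0.8825)
Hamilton product q⊗(0,ω) = (0.1414214, 0.2121321, -0.1414214, -1.4849247)
updated quaternion q' = (0.7101, 0.0053, 0.7031, -0.0371)

p' = (0.4500, -1.7000, -1.1750)
q' = (0.7101, 0.0053, 0.7031, -0.0371)
v' = (-1.0640, -1.9500, -1.4300)
ω' = (1.1901, -0.2108, -0.8825)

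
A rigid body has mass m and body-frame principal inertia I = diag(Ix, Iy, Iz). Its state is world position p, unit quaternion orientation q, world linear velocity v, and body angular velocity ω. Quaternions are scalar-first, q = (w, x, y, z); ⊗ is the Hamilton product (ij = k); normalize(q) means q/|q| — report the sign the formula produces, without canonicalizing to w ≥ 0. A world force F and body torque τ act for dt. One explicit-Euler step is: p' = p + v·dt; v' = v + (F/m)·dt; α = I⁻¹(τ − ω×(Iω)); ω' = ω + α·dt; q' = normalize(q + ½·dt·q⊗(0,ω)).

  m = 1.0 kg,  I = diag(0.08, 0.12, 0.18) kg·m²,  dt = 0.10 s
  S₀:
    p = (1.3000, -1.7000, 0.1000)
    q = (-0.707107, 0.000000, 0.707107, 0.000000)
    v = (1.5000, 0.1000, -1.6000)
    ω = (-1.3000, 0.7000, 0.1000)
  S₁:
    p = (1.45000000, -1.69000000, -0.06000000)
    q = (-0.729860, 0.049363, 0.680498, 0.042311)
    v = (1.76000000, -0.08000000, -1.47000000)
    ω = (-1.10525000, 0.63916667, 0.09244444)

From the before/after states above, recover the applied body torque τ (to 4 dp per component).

rate change Δω = (0.19475000, -0.06083333, -0.00755556)
ω₀×(Iω₀) = (0.0042, 0.0130, -0.0364)
applied torque τ = (0.1600, -0.0600, -0.0500)

τ = (0.1600, -0.0600, -0.0500)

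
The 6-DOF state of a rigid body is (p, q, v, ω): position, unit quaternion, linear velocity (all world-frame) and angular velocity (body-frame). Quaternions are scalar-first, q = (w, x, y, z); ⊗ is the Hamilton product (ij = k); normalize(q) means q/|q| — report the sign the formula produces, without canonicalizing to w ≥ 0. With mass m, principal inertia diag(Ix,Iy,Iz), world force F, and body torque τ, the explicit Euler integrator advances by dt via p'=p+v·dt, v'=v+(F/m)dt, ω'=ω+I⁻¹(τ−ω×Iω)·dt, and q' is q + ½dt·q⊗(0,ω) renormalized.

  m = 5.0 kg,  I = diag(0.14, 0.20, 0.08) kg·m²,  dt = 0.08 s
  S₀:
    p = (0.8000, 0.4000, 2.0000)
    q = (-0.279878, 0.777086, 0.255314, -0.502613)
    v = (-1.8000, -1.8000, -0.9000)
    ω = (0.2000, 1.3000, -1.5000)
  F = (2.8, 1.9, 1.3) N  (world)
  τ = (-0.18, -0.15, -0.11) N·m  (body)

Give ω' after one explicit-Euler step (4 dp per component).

ω×(Iω) gyroscopic = (0.2340, -0.0180, 0.0156)
(τ − ω×Iω)/I = (-2.9571, -0.6600, -1.5700)
new body rate ω' = (-0.0366, 1.2472, -1.6256)

ω' = (-0.0366, 1.2472, -1.6256)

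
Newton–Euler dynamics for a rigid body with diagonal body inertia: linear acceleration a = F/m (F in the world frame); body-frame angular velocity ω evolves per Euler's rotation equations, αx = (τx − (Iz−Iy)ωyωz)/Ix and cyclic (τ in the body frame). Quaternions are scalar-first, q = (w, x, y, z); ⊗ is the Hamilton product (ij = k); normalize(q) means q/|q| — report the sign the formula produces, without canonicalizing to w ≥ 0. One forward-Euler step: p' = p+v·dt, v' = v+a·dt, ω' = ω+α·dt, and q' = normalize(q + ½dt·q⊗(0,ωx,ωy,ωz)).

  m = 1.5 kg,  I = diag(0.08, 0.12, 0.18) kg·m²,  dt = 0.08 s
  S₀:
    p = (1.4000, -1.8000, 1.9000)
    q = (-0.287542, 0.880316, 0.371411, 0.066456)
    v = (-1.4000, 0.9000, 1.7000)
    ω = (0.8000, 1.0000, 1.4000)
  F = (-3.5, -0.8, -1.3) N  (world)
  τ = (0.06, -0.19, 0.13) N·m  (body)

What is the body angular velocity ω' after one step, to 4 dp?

ω' = (0.7760, 0.9480, 1.4436)

α = I⁻¹(τ − ω×Iω) = (-0.3000, -0.6500, 0.5444)
ω' = ω + α·dt = (0.7760, 0.9480, 1.4436)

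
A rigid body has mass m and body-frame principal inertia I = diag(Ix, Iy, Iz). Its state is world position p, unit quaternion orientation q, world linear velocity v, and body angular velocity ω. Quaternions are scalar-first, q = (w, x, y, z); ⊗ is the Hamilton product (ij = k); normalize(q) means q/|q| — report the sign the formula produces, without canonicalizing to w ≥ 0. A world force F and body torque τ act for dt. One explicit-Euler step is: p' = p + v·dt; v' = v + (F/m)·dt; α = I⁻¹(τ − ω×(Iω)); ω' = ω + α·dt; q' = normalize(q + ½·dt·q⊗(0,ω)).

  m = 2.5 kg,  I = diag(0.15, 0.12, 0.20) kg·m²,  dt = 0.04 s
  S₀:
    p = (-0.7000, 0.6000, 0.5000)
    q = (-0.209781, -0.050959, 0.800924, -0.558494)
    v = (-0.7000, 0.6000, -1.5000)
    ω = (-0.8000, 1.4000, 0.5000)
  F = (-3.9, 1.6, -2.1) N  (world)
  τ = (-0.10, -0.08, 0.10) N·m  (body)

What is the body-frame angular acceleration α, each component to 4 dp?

gyro term ω×Iω = (0.0560, 0.0200, 0.0336)
(τ − ω×Iω)/I = (-1.0400, -0.8333, 0.3320)

α = (-1.0400, -0.8333, 0.3320)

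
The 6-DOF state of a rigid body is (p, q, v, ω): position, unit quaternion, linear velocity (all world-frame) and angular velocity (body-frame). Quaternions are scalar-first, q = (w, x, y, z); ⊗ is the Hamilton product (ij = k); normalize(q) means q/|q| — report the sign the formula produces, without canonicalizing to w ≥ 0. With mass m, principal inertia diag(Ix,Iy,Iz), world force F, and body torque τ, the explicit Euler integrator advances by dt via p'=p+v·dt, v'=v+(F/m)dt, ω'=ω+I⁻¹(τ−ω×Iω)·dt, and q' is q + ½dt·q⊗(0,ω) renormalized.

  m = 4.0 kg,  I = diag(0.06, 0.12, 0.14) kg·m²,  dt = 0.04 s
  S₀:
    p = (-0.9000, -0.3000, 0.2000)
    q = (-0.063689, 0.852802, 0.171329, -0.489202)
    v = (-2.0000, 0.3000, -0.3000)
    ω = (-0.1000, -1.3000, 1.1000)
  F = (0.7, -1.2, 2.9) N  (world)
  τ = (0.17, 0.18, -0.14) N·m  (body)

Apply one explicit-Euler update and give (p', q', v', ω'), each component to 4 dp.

p' = (-0.9800, -0.2880, 0.1880)
q' = (-0.0467, 0.8435, 0.1551, -0.5121)
v' = (-1.9930, 0.2880, -0.2710)
ω' = (0.0324, -1.2429, 1.0578)

precession coupling ω×(Iω) = (-0.0286, 0.0088, 0.0078)
α = I⁻¹(τ − ω×Iω) = (3.3100, 1.4267, -1.0557)
new body rate ω' = (0.0324, -1.2429, 1.0578)
2q̇ = q⊗(0,ω) = (0.8461301, -0.4411318, -0.8063663, -1.1615676)
q' = normalize(q + ½dt·q⊗(0,ω)) = (-0.0467, 0.8435, 0.1551, -0.5121)
p + v·dt = (-0.9800, -0.2880, 0.1880)
new velocity v' = (-1.9930, 0.2880, -0.2710)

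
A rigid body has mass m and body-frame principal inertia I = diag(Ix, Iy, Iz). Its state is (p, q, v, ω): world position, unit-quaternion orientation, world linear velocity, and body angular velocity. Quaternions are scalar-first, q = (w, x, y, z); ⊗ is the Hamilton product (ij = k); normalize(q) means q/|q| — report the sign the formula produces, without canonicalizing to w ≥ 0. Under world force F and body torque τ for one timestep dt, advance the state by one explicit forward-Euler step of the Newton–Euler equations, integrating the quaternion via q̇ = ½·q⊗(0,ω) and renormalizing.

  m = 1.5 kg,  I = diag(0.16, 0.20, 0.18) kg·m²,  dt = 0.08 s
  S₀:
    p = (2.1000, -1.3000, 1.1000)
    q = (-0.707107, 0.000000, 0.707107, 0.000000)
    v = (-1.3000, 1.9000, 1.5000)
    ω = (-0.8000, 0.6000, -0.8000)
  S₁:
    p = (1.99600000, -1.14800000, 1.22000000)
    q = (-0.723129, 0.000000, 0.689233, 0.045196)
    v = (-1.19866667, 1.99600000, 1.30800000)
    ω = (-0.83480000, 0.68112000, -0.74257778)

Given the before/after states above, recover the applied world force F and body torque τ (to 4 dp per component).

ω₁ − ω₀ = (-0.03480000, 0.08112000, 0.05742222)
gyro term ω₀×Iω₀ = (0.0096, -0.0128, -0.0192)
τ = I·(Δω/dt) + ω₀×(Iω₀) = (-0.0600, 0.1900, 0.1100)
velocity change Δv = (0.10133333, 0.09600000, -0.19200000)
F = m·Δv/dt = (1.9000, 1.8000, -3.6000)

F = (1.9000, 1.8000, -3.6000)
τ = (-0.0600, 0.1900, 0.1100)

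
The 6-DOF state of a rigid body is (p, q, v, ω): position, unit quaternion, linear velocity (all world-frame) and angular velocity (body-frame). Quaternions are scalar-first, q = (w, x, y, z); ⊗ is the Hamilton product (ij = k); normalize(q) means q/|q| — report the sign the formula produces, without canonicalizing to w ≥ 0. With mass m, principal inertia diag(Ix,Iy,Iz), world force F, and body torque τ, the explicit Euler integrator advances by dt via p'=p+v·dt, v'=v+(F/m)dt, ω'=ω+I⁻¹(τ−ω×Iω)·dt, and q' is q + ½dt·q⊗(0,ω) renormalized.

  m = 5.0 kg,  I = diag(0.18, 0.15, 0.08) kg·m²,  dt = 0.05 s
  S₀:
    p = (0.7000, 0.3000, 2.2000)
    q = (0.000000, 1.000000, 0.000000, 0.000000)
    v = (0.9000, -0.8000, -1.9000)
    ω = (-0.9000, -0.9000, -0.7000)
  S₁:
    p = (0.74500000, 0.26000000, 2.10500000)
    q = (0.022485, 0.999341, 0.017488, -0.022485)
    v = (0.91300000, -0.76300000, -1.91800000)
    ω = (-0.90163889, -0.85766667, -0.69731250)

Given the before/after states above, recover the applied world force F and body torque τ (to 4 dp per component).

F = (1.3000, 3.7000, -1.8000)
τ = (-0.0500, 0.1900, -0.0200)

rate change Δω = (-0.00163889, 0.04233333, 0.00268750)
gyro term ω₀×Iω₀ = (-0.0441, 0.0630, -0.0243)
applied torque τ = (-0.0500, 0.1900, -0.0200)
Δv = v₁−v₀ = (0.01300000, 0.03700000, -0.01800000)
F = m·Δv/dt = (1.3000, 3.7000, -1.8000)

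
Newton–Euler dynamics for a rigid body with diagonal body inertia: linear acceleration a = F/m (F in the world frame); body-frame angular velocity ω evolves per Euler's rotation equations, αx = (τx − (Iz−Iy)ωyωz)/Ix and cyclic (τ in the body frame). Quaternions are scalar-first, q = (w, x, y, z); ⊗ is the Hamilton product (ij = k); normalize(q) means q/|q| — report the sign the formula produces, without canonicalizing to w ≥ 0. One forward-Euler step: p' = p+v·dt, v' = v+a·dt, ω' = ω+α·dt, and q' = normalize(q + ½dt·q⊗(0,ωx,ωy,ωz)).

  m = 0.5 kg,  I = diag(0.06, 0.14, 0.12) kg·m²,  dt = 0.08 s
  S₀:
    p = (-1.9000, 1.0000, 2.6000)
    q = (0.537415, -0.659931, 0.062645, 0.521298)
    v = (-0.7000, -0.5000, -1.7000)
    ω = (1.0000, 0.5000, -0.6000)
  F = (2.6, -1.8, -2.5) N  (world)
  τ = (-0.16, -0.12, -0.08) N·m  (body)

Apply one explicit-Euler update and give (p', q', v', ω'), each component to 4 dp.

a = F/m = (5.2000, -3.6000, -5.0000)
p' = p + v·dt = (-1.9560, 0.9600, 2.4640)
new velocity v' = (-0.2840, -0.7880, -2.1000)
precession coupling ω×(Iω) = (0.0060, 0.0360, 0.0400)
angular accel α = (-2.7667, -1.1143, -1.0000)
ω' = ω + α·dt = (0.7787, 0.4109, -0.6800)
Hamilton product q⊗(0,ω) = (0.9413873, 0.2391790, 0.3940469, -0.7150595)
q' = normalize(q + ½dt·q⊗(0,ω)) = (0.5743, -0.6495, 0.0783, 0.4921)

p' = (-1.9560, 0.9600, 2.4640)
q' = (0.5743, -0.6495, 0.0783, 0.4921)
v' = (-0.2840, -0.7880, -2.1000)
ω' = (0.7787, 0.4109, -0.6800)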